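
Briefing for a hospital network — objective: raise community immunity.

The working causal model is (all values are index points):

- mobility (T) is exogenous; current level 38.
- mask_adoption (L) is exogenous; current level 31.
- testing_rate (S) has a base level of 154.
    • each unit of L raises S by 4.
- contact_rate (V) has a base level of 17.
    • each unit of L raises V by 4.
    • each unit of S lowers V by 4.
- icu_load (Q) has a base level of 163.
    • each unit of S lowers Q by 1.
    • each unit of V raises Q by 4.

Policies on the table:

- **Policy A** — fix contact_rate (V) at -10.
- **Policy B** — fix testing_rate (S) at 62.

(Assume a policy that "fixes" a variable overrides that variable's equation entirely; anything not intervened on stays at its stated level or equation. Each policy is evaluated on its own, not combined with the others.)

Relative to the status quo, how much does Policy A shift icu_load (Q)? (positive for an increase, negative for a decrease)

Baseline:
  L = 31
  S = 154 + 4·31 = 278
  V = 17 + 4·31 − 4·278 = -971
  Q = 163 − 278 + 4·(-971) = -3999
Policy A (V := -10):
  L = 31
  S = 154 + 4·31 = 278
  V = -10
  Q = 163 − 278 + 4·(-10) = -155
Change in Q: -155 − (-3999) = 3844

3844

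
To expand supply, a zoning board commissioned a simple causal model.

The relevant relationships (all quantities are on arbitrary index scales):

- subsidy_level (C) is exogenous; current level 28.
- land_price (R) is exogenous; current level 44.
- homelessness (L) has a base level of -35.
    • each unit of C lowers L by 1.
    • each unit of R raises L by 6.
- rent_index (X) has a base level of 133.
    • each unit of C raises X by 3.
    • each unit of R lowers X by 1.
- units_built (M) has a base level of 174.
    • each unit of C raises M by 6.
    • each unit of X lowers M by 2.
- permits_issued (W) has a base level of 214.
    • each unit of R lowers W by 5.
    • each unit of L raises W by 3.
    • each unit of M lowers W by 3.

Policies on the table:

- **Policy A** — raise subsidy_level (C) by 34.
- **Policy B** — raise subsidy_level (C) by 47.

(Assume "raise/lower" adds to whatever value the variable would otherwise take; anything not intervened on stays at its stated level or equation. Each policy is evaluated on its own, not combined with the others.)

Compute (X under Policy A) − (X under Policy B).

Policy A (C + 34):
  C = 28 + 34 = 62
  R = 44
  X = 133 + 3·62 − 44 = 275
Policy B (C + 47):
  C = 28 + 47 = 75
  R = 44
  X = 133 + 3·75 − 44 = 314
X: 275 − 314 = -39

-39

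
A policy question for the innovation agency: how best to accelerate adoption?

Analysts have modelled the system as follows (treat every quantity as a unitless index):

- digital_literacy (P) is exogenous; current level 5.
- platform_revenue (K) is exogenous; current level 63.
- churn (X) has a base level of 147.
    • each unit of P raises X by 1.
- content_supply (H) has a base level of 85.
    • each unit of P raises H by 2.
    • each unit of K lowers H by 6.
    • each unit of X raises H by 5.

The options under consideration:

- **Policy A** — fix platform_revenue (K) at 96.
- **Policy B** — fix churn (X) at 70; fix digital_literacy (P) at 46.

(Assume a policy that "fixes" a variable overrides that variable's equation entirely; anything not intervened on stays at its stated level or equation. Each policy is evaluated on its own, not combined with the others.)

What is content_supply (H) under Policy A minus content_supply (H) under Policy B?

130

Policy A (K := 96):
  P = 5
  K = 96
  X = 147 + 5 = 152
  H = 85 + 2·5 − 6·96 + 5·152 = 279
Policy B (X := 70, P := 46):
  P = 46
  K = 63
  X = 70
  H = 85 + 2·46 − 6·63 + 5·70 = 149
H: 279 − 149 = 130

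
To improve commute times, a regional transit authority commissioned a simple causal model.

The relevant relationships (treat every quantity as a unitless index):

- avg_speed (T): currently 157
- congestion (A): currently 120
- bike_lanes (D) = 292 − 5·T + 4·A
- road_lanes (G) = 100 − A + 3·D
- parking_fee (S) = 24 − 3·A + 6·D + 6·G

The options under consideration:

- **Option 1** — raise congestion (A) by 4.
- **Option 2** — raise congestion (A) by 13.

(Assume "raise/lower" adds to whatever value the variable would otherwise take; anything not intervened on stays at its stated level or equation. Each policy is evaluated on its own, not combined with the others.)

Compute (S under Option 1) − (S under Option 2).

-783

Option 1 (A + 4):
  T = 157
  A = 120 + 4 = 124
  D = 292 − 5·157 + 4·124 = 3
  G = 100 − 124 + 3·3 = -15
  S = 24 − 3·124 + 6·3 + 6·(-15) = -420
Option 2 (A + 13):
  T = 157
  A = 120 + 13 = 133
  D = 292 − 5·157 + 4·133 = 39
  G = 100 − 133 + 3·39 = 84
  S = 24 − 3·133 + 6·39 + 6·84 = 363
S: -420 − 363 = -783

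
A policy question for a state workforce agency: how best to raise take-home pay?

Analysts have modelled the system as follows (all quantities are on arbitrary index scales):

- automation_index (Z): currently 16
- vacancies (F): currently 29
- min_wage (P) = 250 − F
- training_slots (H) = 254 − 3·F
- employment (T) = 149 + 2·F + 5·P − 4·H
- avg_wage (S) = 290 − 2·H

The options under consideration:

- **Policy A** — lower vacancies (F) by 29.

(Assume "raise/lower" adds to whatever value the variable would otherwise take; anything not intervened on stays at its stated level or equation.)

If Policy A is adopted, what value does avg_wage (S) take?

Policy A (F − 29):
  F = 29 − 29 = 0
  H = 254 − 3·0 = 254
  S = 290 − 2·254 = -218

-218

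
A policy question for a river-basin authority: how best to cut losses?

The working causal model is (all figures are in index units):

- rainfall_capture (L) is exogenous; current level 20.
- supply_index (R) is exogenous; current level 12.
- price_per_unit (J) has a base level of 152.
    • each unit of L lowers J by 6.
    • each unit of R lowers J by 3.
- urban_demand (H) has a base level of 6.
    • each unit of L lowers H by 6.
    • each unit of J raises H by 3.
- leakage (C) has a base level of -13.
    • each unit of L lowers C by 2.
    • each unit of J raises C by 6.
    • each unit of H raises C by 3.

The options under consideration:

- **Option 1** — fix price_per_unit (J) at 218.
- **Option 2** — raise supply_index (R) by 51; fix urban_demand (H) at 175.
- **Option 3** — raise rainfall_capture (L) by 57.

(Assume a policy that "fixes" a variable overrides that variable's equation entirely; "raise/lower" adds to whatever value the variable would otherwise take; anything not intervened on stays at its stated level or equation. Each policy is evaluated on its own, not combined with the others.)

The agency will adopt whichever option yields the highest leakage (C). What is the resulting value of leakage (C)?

2875

Option 1 (J := 218):
  L = 20
  R = 12
  J = 218
  H = 6 − 6·20 + 3·218 = 540
  C = -13 − 2·20 + 6·218 + 3·540 = 2875
Option 2 (R + 51, H := 175):
  L = 20
  R = 12 + 51 = 63
  J = 152 − 6·20 − 3·63 = -157
  H = 175
  C = -13 − 2·20 + 6·(-157) + 3·175 = -470
Option 3 (L + 57):
  L = 20 + 57 = 77
  R = 12
  J = 152 − 6·77 − 3·12 = -346
  H = 6 − 6·77 + 3·(-346) = -1494
  C = -13 − 2·77 + 6·(-346) + 3·(-1494) = -6725
Comparing — Option 1: C=2875, Option 2: C=-470, Option 3: C=-6725. Highest is 2875 (Option 1).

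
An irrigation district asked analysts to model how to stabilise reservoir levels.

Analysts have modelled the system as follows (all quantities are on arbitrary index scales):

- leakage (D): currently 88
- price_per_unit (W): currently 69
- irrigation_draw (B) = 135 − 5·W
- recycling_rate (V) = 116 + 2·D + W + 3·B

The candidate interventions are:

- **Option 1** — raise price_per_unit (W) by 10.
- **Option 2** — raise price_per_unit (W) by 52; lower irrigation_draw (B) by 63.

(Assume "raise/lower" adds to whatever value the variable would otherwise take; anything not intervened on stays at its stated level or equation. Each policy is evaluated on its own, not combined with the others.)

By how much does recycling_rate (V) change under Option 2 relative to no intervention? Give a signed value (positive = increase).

-917

Baseline:
  D = 88
  W = 69
  B = 135 − 5·69 = -210
  V = 116 + 2·88 + 69 + 3·(-210) = -269
Option 2 (W + 52, B − 63):
  D = 88
  W = 69 + 52 = 121
  B = 135 − 5·121 (−63 from intervention) = -533
  V = 116 + 2·88 + 121 + 3·(-533) = -1186
Change in V: -1186 − (-269) = -917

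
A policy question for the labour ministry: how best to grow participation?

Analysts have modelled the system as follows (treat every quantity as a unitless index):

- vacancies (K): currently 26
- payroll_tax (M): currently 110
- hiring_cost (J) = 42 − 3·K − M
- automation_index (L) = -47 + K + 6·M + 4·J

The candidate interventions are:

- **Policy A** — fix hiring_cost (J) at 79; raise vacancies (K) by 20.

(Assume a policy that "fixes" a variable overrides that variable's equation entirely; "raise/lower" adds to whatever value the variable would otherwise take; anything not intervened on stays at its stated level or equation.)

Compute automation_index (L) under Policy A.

Policy A (J := 79, K + 20):
  K = 26 + 20 = 46
  M = 110
  J = 79
  L = -47 + 46 + 6·110 + 4·79 = 975

975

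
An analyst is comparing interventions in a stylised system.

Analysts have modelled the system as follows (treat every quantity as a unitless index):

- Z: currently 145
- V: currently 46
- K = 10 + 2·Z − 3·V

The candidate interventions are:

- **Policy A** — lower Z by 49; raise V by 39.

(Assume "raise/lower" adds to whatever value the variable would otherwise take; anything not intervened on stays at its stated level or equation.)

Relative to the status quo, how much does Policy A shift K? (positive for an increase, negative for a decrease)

Baseline:
  Z = 145
  V = 46
  K = 10 + 2·145 − 3·46 = 162
Policy A (Z − 49, V + 39):
  Z = 145 − 49 = 96
  V = 46 + 39 = 85
  K = 10 + 2·96 − 3·85 = -53
Change in K: -53 − 162 = -215

-215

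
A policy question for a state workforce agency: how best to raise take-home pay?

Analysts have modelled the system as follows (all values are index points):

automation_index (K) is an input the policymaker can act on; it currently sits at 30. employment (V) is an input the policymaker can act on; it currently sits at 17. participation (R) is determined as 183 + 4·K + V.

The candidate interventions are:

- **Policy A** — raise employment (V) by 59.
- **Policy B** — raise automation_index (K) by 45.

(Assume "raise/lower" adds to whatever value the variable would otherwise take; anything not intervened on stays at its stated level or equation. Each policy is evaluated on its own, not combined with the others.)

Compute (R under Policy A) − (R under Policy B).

Policy A (V + 59):
  K = 30
  V = 17 + 59 = 76
  R = 183 + 4·30 + 76 = 379
Policy B (K + 45):
  K = 30 + 45 = 75
  V = 17
  R = 183 + 4·75 + 17 = 500
R: 379 − 500 = -121

-121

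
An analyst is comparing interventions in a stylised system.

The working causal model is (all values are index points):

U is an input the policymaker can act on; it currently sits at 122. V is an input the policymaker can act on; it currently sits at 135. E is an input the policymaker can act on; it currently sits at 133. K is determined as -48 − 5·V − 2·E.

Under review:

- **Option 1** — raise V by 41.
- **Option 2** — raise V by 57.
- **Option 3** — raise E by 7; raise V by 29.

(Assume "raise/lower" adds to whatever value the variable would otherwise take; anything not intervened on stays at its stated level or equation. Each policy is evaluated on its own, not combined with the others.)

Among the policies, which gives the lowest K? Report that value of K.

-1274

Option 1 (V + 41):
  V = 135 + 41 = 176
  E = 133
  K = -48 − 5·176 − 2·133 = -1194
Option 2 (V + 57):
  V = 135 + 57 = 192
  E = 133
  K = -48 − 5·192 − 2·133 = -1274
Option 3 (E + 7, V + 29):
  V = 135 + 29 = 164
  E = 133 + 7 = 140
  K = -48 − 5·164 − 2·140 = -1148
Comparing — Option 1: K=-1194, Option 2: K=-1274, Option 3: K=-1148. Lowest is -1274 (Option 2).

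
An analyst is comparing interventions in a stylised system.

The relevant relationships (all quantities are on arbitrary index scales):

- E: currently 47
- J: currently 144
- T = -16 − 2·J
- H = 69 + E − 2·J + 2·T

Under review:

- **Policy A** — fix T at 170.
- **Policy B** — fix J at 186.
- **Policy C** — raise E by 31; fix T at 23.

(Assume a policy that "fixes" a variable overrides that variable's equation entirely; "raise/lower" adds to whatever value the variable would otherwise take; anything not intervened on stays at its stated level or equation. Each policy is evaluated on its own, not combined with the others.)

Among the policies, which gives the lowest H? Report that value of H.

Policy A (T := 170):
  E = 47
  J = 144
  T = 170
  H = 69 + 47 − 2·144 + 2·170 = 168
Policy B (J := 186):
  E = 47
  J = 186
  T = -16 − 2·186 = -388
  H = 69 + 47 − 2·186 + 2·(-388) = -1032
Policy C (E + 31, T := 23):
  E = 47 + 31 = 78
  J = 144
  T = 23
  H = 69 + 78 − 2·144 + 2·23 = -95
Comparing — Policy A: H=168, Policy B: H=-1032, Policy C: H=-95. Lowest is -1032 (Policy B).

-1032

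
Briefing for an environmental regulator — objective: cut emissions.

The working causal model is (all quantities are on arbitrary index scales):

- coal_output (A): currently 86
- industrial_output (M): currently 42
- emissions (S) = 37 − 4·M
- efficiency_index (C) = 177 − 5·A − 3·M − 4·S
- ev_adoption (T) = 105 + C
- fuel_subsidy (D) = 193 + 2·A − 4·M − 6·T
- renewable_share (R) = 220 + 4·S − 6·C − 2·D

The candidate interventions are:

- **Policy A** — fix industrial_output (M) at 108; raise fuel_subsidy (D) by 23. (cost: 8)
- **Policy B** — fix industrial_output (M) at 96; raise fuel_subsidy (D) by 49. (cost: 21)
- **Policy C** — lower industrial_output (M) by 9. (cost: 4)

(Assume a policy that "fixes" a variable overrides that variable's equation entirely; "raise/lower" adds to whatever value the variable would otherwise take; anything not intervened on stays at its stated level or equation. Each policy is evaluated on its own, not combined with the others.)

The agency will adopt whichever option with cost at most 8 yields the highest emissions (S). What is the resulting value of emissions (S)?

-95

Policy A (M := 108, D + 23):
  M = 108
  S = 37 − 4·108 = -395
Policy C (M − 9):
  M = 42 − 9 = 33
  S = 37 − 4·33 = -95
Comparing — Policy A: S=-395, Policy C: S=-95. Highest is -95 (Policy C).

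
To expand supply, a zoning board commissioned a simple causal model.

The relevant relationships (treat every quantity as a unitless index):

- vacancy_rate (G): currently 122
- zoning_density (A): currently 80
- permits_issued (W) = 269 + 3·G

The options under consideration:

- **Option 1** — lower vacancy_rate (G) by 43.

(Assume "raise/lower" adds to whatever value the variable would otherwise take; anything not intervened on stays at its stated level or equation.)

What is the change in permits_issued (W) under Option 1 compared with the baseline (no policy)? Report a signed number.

-129

Baseline:
  G = 122
  W = 269 + 3·122 = 635
Option 1 (G − 43):
  G = 122 − 43 = 79
  W = 269 + 3·79 = 506
Change in W: 506 − 635 = -129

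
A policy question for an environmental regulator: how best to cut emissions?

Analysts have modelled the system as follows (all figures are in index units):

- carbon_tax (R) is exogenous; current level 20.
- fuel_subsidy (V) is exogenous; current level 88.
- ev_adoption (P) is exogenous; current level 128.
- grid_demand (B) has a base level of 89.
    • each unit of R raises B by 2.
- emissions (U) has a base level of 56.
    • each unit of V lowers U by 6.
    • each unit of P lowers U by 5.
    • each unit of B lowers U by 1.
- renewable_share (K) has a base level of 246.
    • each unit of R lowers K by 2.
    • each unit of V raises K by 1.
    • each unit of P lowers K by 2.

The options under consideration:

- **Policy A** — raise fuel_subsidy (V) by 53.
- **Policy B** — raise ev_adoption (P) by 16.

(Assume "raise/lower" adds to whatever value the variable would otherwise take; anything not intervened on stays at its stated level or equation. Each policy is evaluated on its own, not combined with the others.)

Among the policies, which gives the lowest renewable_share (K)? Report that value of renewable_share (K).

Policy A (V + 53):
  R = 20
  V = 88 + 53 = 141
  P = 128
  K = 246 − 2·20 + 141 − 2·128 = 91
Policy B (P + 16):
  R = 20
  V = 88
  P = 128 + 16 = 144
  K = 246 − 2·20 + 88 − 2·144 = 6
Comparing — Policy A: K=91, Policy B: K=6. Lowest is 6 (Policy B).

6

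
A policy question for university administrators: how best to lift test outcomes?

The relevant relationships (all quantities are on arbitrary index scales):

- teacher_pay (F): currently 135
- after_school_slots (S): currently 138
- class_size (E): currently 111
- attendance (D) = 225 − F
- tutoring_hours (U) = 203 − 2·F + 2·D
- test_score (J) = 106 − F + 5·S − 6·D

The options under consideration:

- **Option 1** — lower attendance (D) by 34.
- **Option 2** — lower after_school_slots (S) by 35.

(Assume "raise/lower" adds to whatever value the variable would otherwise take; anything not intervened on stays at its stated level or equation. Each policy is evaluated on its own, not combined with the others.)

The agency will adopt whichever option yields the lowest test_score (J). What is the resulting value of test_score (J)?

Option 1 (D − 34):
  F = 135
  S = 138
  D = 225 − 135 (−34 from intervention) = 56
  J = 106 − 135 + 5·138 − 6·56 = 325
Option 2 (S − 35):
  F = 135
  S = 138 − 35 = 103
  D = 225 − 135 = 90
  J = 106 − 135 + 5·103 − 6·90 = -54
Comparing — Option 1: J=325, Option 2: J=-54. Lowest is -54 (Option 2).

-54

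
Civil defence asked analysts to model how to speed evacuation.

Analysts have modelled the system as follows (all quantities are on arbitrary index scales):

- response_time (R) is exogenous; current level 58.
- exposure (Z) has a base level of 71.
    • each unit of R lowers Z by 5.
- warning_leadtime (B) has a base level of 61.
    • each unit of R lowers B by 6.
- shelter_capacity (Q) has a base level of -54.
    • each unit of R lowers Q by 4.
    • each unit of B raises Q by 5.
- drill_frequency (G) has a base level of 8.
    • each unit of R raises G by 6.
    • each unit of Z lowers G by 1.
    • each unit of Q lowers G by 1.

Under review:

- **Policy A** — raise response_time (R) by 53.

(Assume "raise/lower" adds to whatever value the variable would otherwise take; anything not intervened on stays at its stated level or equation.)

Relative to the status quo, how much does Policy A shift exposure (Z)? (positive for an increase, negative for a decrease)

-265

Baseline:
  R = 58
  Z = 71 − 5·58 = -219
Policy A (R + 53):
  R = 58 + 53 = 111
  Z = 71 − 5·111 = -484
Change in Z: -484 − (-219) = -265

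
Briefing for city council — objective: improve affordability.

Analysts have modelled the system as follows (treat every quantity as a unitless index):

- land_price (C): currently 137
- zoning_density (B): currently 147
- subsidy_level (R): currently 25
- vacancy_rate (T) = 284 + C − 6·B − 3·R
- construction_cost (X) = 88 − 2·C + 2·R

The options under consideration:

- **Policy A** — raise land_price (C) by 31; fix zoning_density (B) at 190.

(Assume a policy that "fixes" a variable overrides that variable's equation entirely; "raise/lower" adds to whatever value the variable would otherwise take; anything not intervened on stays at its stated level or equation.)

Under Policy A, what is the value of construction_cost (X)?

-198

Policy A (C + 31, B := 190):
  C = 137 + 31 = 168
  R = 25
  X = 88 − 2·168 + 2·25 = -198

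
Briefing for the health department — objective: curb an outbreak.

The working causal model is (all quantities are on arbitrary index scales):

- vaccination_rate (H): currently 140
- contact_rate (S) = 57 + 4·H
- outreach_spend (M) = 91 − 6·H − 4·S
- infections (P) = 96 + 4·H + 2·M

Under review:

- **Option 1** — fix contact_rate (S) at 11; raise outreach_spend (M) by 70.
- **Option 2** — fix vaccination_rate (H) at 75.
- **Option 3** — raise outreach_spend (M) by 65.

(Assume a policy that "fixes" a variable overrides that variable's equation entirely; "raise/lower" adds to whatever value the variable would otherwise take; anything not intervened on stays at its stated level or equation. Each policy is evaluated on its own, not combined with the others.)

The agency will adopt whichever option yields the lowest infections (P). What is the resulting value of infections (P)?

Option 1 (S := 11, M + 70):
  H = 140
  S = 11
  M = 91 − 6·140 − 4·11 (+70 from intervention) = -723
  P = 96 + 4·140 + 2·(-723) = -790
Option 2 (H := 75):
  H = 75
  S = 57 + 4·75 = 357
  M = 91 − 6·75 − 4·357 = -1787
  P = 96 + 4·75 + 2·(-1787) = -3178
Option 3 (M + 65):
  H = 140
  S = 57 + 4·140 = 617
  M = 91 − 6·140 − 4·617 (+65 from intervention) = -3152
  P = 96 + 4·140 + 2·(-3152) = -5648
Comparing — Option 1: P=-790, Option 2: P=-3178, Option 3: P=-5648. Lowest is -5648 (Option 3).

-5648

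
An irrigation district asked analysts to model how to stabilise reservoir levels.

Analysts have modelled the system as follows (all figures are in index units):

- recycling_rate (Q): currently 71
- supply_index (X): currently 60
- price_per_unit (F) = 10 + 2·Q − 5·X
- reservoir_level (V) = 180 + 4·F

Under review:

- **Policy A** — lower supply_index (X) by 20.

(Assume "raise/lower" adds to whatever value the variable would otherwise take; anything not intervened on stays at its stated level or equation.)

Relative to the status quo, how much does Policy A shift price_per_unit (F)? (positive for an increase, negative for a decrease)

100

Baseline:
  Q = 71
  X = 60
  F = 10 + 2·71 − 5·60 = -148
Policy A (X − 20):
  Q = 71
  X = 60 − 20 = 40
  F = 10 + 2·71 − 5·40 = -48
Change in F: -48 − (-148) = 100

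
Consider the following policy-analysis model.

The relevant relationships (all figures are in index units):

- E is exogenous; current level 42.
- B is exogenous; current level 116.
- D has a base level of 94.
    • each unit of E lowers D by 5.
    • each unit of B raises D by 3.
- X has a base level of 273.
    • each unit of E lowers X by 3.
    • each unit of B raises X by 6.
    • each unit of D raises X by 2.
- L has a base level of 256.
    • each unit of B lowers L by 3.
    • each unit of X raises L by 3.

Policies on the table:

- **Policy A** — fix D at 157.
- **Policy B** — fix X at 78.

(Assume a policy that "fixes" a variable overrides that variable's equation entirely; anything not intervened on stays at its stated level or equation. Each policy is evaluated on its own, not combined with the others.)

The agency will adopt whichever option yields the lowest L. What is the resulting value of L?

Policy A (D := 157):
  E = 42
  B = 116
  D = 157
  X = 273 − 3·42 + 6·116 + 2·157 = 1157
  L = 256 − 3·116 + 3·1157 = 3379
Policy B (X := 78):
  E = 42
  B = 116
  D = 94 − 5·42 + 3·116 = 232
  X = 78
  L = 256 − 3·116 + 3·78 = 142
Comparing — Policy A: L=3379, Policy B: L=142. Lowest is 142 (Policy B).

142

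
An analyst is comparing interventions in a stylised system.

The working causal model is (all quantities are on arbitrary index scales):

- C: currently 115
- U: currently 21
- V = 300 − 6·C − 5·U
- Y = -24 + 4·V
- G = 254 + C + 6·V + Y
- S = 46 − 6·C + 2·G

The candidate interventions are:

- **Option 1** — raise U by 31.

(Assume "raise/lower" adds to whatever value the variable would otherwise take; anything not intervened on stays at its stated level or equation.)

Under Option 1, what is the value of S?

-12954

Option 1 (U + 31):
  C = 115
  U = 21 + 31 = 52
  V = 300 − 6·115 − 5·52 = -650
  Y = -24 + 4·(-650) = -2624
  G = 254 + 115 + 6·(-650) + (-2624) = -6155
  S = 46 − 6·115 + 2·(-6155) = -12954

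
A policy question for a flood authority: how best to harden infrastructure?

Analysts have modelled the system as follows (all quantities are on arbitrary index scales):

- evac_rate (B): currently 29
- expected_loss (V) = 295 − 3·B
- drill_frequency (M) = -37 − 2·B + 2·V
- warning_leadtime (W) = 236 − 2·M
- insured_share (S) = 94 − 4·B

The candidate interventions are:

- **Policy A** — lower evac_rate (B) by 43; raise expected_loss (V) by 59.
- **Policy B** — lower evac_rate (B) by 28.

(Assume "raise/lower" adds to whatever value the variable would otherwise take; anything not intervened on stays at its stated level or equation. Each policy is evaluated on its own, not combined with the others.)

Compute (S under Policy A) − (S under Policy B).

60

Policy A (B − 43, V + 59):
  B = 29 − 43 = -14
  S = 94 − 4·(-14) = 150
Policy B (B − 28):
  B = 29 − 28 = 1
  S = 94 − 4·1 = 90
S: 150 − 90 = 60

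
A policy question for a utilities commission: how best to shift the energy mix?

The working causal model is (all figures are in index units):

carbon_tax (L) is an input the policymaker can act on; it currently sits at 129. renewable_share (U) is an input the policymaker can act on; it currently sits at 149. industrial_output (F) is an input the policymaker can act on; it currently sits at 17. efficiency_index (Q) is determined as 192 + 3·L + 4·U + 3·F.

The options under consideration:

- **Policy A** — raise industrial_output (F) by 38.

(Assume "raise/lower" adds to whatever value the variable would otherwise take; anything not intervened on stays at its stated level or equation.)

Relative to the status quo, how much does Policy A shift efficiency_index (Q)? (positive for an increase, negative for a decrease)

Baseline:
  L = 129
  U = 149
  F = 17
  Q = 192 + 3·129 + 4·149 + 3·17 = 1226
Policy A (F + 38):
  L = 129
  U = 149
  F = 17 + 38 = 55
  Q = 192 + 3·129 + 4·149 + 3·55 = 1340
Change in Q: 1340 − 1226 = 114

114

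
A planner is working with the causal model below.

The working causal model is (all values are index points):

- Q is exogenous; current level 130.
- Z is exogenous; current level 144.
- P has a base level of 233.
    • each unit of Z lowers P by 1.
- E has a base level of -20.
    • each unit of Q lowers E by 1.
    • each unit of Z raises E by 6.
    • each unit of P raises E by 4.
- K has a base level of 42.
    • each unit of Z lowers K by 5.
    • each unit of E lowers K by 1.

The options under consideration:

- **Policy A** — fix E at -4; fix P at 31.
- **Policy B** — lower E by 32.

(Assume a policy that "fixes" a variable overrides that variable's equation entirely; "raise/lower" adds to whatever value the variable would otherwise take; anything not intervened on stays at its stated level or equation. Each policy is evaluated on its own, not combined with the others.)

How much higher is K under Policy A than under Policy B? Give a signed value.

1042

Policy A (E := -4, P := 31):
  Q = 130
  Z = 144
  P = 31
  E = -4
  K = 42 − 5·144 − (-4) = -674
Policy B (E − 32):
  Q = 130
  Z = 144
  P = 233 − 144 = 89
  E = -20 − 130 + 6·144 + 4·89 (−32 from intervention) = 1038
  K = 42 − 5·144 − 1038 = -1716
K: -674 − (-1716) = 1042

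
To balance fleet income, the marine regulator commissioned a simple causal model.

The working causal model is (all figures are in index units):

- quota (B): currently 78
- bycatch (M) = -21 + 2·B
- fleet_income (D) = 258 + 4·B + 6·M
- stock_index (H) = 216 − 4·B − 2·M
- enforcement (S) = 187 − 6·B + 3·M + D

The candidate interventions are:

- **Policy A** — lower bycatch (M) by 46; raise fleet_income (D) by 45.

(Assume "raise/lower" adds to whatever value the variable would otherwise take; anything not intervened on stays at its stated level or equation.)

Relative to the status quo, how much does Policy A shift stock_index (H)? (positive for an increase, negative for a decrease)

Baseline:
  B = 78
  M = -21 + 2·78 = 135
  H = 216 − 4·78 − 2·135 = -366
Policy A (M − 46, D + 45):
  B = 78
  M = -21 + 2·78 (−46 from intervention) = 89
  H = 216 − 4·78 − 2·89 = -274
Change in H: -274 − (-366) = 92

92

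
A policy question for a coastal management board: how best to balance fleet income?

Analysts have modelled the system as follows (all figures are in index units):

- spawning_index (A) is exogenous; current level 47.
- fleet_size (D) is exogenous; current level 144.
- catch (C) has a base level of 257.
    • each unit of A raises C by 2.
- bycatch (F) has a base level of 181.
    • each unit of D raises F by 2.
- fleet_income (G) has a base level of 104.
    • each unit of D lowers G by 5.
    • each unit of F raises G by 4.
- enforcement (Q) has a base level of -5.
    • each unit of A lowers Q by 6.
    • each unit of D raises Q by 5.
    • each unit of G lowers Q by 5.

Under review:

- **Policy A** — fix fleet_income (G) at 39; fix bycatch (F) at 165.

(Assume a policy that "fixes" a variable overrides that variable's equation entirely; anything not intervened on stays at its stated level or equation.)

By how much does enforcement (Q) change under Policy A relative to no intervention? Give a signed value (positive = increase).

6105

Baseline:
  A = 47
  D = 144
  F = 181 + 2·144 = 469
  G = 104 − 5·144 + 4·469 = 1260
  Q = -5 − 6·47 + 5·144 − 5·1260 = -5867
Policy A (G := 39, F := 165):
  A = 47
  D = 144
  F = 165
  G = 39
  Q = -5 − 6·47 + 5·144 − 5·39 = 238
Change in Q: 238 − (-5867) = 6105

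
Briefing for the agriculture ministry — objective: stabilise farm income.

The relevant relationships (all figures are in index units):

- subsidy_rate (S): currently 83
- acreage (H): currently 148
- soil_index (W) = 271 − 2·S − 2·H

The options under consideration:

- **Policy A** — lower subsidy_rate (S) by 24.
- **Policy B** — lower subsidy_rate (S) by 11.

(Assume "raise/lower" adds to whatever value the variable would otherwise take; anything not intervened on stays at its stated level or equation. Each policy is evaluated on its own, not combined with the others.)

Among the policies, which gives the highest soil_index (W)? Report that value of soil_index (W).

-143

Policy A (S − 24):
  S = 83 − 24 = 59
  H = 148
  W = 271 − 2·59 − 2·148 = -143
Policy B (S − 11):
  S = 83 − 11 = 72
  H = 148
  W = 271 − 2·72 − 2·148 = -169
Comparing — Policy A: W=-143, Policy B: W=-169. Highest is -143 (Policy A).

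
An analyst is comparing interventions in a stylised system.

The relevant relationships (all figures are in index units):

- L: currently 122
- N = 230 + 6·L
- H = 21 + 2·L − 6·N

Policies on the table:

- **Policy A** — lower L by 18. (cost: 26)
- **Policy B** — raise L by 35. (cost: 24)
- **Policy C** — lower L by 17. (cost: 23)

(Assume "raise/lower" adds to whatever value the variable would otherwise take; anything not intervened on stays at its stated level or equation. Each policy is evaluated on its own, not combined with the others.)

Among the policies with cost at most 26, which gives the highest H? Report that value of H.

Policy A (L − 18):
  L = 122 − 18 = 104
  N = 230 + 6·104 = 854
  H = 21 + 2·104 − 6·854 = -4895
Policy B (L + 35):
  L = 122 + 35 = 157
  N = 230 + 6·157 = 1172
  H = 21 + 2·157 − 6·1172 = -6697
Policy C (L − 17):
  L = 122 − 17 = 105
  N = 230 + 6·105 = 860
  H = 21 + 2·105 − 6·860 = -4929
Comparing — Policy A: H=-4895, Policy B: H=-6697, Policy C: H=-4929. Highest is -4895 (Policy A).

-4895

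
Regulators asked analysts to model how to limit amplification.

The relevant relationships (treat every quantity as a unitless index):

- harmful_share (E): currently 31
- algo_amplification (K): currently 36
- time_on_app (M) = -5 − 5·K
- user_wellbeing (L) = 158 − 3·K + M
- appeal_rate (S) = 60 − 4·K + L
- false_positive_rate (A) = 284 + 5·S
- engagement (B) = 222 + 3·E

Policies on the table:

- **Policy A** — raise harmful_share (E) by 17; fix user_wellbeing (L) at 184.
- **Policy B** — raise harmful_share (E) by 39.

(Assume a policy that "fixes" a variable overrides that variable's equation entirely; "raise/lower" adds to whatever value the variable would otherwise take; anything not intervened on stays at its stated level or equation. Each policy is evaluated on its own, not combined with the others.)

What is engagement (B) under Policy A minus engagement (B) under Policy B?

Policy A (E + 17, L := 184):
  E = 31 + 17 = 48
  B = 222 + 3·48 = 366
Policy B (E + 39):
  E = 31 + 39 = 70
  B = 222 + 3·70 = 432
B: 366 − 432 = -66

-66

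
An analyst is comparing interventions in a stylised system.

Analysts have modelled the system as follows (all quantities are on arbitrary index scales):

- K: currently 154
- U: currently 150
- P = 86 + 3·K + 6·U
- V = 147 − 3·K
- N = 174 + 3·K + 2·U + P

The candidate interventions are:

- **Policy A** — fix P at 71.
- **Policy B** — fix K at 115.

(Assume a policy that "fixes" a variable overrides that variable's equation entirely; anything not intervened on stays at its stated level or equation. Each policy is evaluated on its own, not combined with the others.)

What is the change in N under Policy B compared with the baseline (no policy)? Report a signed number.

Baseline:
  K = 154
  U = 150
  P = 86 + 3·154 + 6·150 = 1448
  N = 174 + 3·154 + 2·150 + 1448 = 2384
Policy B (K := 115):
  K = 115
  U = 150
  P = 86 + 3·115 + 6·150 = 1331
  N = 174 + 3·115 + 2·150 + 1331 = 2150
Change in N: 2150 − 2384 = -234

-234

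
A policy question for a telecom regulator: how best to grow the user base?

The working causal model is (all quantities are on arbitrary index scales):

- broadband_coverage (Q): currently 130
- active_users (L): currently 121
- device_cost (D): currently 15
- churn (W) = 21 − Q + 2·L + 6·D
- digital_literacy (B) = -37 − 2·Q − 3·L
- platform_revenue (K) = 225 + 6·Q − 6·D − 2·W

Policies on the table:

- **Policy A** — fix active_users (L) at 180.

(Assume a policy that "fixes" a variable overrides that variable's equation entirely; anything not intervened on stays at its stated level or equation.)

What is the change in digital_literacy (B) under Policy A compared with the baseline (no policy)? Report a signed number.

Baseline:
  Q = 130
  L = 121
  B = -37 − 2·130 − 3·121 = -660
Policy A (L := 180):
  Q = 130
  L = 180
  B = -37 − 2·130 − 3·180 = -837
Change in B: -837 − (-660) = -177

-177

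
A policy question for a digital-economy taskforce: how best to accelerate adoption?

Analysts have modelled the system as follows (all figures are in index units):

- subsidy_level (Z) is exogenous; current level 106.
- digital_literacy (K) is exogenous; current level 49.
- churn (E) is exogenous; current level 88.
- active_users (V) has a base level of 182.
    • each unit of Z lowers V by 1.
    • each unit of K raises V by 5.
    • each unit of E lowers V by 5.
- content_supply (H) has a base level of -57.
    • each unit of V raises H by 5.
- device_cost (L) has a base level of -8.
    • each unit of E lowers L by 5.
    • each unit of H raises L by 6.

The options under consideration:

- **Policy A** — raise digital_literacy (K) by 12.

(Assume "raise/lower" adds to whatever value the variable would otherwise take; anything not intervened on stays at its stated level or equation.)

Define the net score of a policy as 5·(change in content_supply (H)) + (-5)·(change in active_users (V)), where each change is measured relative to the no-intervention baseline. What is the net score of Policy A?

1200

Baseline:
  Z = 106
  K = 49
  E = 88
  V = 182 − 106 + 5·49 − 5·88 = -119
  H = -57 + 5·(-119) = -652
Policy A (K + 12):
  Z = 106
  K = 49 + 12 = 61
  E = 88
  V = 182 − 106 + 5·61 − 5·88 = -59
  H = -57 + 5·(-59) = -352
ΔH = -352 − (-652) = 300; ΔV = -59 − (-119) = 60
Score = 5·300 + (-5)·60 = 1200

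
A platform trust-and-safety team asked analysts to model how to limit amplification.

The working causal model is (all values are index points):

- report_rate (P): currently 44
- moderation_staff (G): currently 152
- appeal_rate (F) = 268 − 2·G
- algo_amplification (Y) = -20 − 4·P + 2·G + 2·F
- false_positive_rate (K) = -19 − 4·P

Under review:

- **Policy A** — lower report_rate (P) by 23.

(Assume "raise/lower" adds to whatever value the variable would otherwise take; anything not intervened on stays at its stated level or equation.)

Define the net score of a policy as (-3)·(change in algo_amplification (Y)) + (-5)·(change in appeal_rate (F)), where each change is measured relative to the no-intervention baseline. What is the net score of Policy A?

-276

Baseline:
  P = 44
  G = 152
  F = 268 − 2·152 = -36
  Y = -20 − 4·44 + 2·152 + 2·(-36) = 36
Policy A (P − 23):
  P = 44 − 23 = 21
  G = 152
  F = 268 − 2·152 = -36
  Y = -20 − 4·21 + 2·152 + 2·(-36) = 128
ΔY = 128 − 36 = 92; ΔF = -36 − (-36) = 0
Score = (-3)·92 + (-5)·0 = -276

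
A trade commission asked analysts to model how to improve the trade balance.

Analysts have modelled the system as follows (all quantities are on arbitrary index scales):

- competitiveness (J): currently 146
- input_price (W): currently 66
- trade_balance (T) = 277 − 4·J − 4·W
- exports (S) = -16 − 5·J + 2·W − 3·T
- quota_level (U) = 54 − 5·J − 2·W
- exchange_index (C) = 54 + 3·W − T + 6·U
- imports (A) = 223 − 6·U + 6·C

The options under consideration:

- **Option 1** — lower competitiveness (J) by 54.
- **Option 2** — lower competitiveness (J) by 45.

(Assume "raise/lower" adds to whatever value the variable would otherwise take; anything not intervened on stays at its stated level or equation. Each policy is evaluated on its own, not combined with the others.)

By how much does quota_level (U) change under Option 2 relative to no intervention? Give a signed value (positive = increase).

225

Baseline:
  J = 146
  W = 66
  U = 54 − 5·146 − 2·66 = -808
Option 2 (J − 45):
  J = 146 − 45 = 101
  W = 66
  U = 54 − 5·101 − 2·66 = -583
Change in U: -583 − (-808) = 225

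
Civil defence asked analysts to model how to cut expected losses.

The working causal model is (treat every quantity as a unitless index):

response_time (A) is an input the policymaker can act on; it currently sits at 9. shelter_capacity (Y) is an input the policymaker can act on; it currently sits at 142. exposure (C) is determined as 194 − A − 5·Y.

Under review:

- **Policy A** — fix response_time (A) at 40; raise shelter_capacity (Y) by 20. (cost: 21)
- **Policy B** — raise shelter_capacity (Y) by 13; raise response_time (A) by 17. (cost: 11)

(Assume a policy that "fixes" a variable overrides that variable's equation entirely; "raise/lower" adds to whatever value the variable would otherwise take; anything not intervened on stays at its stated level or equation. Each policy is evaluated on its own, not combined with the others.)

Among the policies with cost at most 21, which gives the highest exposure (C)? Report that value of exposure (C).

Policy A (A := 40, Y + 20):
  A = 40
  Y = 142 + 20 = 162
  C = 194 − 40 − 5·162 = -656
Policy B (Y + 13, A + 17):
  A = 9 + 17 = 26
  Y = 142 + 13 = 155
  C = 194 − 26 − 5·155 = -607
Comparing — Policy A: C=-656, Policy B: C=-607. Highest is -607 (Policy B).

-607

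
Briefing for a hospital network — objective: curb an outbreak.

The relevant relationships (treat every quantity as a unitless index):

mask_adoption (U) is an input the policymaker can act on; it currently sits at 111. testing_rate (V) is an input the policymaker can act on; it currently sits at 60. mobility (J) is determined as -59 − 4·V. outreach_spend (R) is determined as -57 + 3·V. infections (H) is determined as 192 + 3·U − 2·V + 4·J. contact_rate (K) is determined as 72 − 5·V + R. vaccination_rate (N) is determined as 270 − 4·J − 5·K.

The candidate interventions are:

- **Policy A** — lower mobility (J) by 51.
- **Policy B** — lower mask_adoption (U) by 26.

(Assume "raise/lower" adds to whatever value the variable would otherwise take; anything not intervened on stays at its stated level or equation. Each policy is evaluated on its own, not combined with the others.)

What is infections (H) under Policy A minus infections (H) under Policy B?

-126

Policy A (J − 51):
  U = 111
  V = 60
  J = -59 − 4·60 (−51 from intervention) = -350
  H = 192 + 3·111 − 2·60 + 4·(-350) = -995
Policy B (U − 26):
  U = 111 − 26 = 85
  V = 60
  J = -59 − 4·60 = -299
  H = 192 + 3·85 − 2·60 + 4·(-299) = -869
H: -995 − (-869) = -126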